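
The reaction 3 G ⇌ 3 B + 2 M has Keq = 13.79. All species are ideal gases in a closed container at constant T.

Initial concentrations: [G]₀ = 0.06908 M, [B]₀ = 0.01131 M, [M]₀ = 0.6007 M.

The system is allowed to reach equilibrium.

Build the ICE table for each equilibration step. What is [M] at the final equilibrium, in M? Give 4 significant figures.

Q₀ = 0.001584 vs Keq = 13.79 ⇒ Q<K, forward
Step 1:
                  G         B         M
  Initial   0.06908   0.01131    0.6007
  Change   -0.05016   0.05016   0.03344
  Equil     0.01892   0.06147    0.6341
  solve Keq expr → x = 0.01672; check Q = 13.79

[M]_eq = 0.6341 M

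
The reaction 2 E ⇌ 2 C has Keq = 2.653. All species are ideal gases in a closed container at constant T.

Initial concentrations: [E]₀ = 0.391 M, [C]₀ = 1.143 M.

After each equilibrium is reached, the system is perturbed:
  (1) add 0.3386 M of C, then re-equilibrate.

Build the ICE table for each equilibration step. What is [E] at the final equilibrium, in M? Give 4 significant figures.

Q₀ = 8.546 vs Keq = 2.653 ⇒ Q>K, reverse
Step 1:
                    E           C
  init          0.391       1.143
  Δ            0.1925     -0.1925
  eq           0.5835      0.9505
  solve Keq expr → x = -0.09627; check Q = 2.653
Then add 0.3386 M of C.
Step 2:
                    E           C
  init         0.5835       1.289
  Δ            0.1288     -0.1288
  eq           0.7123        1.16
  solve Keq expr → x = -0.0644; check Q = 2.653

[E]_eq = 0.7123 M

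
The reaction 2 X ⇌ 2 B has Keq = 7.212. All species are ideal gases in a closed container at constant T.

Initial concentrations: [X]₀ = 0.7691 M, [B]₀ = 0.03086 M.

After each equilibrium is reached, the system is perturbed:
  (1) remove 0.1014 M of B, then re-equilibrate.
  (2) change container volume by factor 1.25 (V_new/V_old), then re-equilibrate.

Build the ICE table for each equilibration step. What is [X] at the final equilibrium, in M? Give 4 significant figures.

Q₀ = 0.00161 vs Keq = 7.212 ⇒ Q<K, forward
Step 1:
                  X         B
  init       0.7691   0.03086
  Δ          -0.552     0.552
  eq         0.2171    0.5829
  solve Keq expr → x = 0.276; check Q = 7.212
Then remove 0.1014 M of B.
Step 2:
                  X         B
  init       0.2171    0.4815
  Δ        -0.02751   0.02751
  eq         0.1895     0.509
  solve Keq expr → x = 0.01376; check Q = 7.212
Then change container volume by factor 1.25 (V_new/V_old).
Step 3:
                  X         B
  init       0.1516    0.4072
  Δ               0         0
  eq         0.1516    0.4072
  solve Keq expr → x = 0; check Q = 7.212

[X]_eq = 0.1516 M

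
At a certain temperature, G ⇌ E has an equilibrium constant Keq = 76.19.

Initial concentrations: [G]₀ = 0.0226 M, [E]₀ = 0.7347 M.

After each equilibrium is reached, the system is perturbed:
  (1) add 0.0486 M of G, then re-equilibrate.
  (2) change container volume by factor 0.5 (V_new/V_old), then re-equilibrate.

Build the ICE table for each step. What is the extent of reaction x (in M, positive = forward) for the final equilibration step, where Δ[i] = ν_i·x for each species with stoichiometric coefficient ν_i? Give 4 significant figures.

x = 0 M

Q₀ = 32.51 vs Keq = 76.19 ⇒ Q<K, forward
Step 1:
                   G          E
  I           0.0226     0.7347
  C         -0.01279    0.01279
  E         0.009811     0.7475
  solve Keq expr → x = 0.01279; check Q = 76.19
Then add 0.0486 M of G.
Step 2:
                   G          E
  I          0.05841     0.7475
  C         -0.04797    0.04797
  E          0.01044     0.7955
  solve Keq expr → x = 0.04797; check Q = 76.19
Then change container volume by factor 0.5 (V_new/V_old).
Step 3:
                   G          E
  I          0.02088      1.591
  C                0          0
  E          0.02088      1.591
  solve Keq expr → x = 0; check Q = 76.19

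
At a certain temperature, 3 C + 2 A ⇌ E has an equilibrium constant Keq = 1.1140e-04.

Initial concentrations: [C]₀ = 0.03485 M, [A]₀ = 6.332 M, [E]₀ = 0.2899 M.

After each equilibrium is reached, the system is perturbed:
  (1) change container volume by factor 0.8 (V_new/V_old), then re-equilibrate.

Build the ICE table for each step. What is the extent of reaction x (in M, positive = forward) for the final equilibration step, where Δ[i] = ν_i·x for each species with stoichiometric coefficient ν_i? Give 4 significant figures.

x = 0.006217 M

Q₀ = 170.8 vs Keq = 1.1140e-04 ⇒ Q>K, reverse
Step 1:
                    C           A           E
  I           0.03485       6.332      0.2899
  C            0.8583      0.5722     -0.2861
  E            0.8932       6.904    0.003784
  solve Keq expr → x = -0.2861; check Q = 1.1140e-04
Then change container volume by factor 0.8 (V_new/V_old).
Step 2:
                    C           A           E
  I             1.116        8.63     0.00473
  C          -0.01865    -0.01243    0.006217
  E             1.098       8.618     0.01095
  solve Keq expr → x = 0.006217; check Q = 1.1140e-04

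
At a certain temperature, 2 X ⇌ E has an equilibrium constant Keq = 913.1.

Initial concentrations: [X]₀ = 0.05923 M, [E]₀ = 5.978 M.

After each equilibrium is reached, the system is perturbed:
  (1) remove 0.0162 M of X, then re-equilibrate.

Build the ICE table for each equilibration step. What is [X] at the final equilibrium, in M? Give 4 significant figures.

Q₀ = 1704 vs Keq = 913.1 ⇒ Q>K, reverse
Step 1:
                  X         E
  I         0.05923     5.978
  C         0.02161   -0.0108
  E         0.08084     5.967
  solve Keq expr → x = -0.0108; check Q = 913.1
Then remove 0.0162 M of X.
Step 2:
                  X         E
  I         0.06464     5.967
  C         0.01615 -0.008073
  E         0.08079     5.959
  solve Keq expr → x = -0.008073; check Q = 913.1

[X]_eq = 0.08079 M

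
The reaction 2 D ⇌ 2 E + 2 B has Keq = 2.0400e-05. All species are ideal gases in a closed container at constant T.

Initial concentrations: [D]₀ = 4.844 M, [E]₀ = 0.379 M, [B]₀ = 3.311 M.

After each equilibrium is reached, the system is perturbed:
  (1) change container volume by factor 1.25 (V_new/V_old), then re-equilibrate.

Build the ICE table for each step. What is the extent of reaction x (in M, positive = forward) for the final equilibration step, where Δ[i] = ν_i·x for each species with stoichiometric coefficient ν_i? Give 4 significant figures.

x = 7.9692e-04 M

Q₀ = 0.06711 vs Keq = 2.0400e-05 ⇒ Q>K, reverse
Step 1:
                   D          E          B
  init         4.844      0.379      3.311
  Δ            0.371     -0.371     -0.371
  eq           5.215   0.008012       2.94
  solve Keq expr → x = -0.1855; check Q = 2.0400e-05
Then change container volume by factor 1.25 (V_new/V_old).
Step 2:
                   D          E          B
  init         4.172   0.006409      2.352
  Δ        -0.001594   0.001594   0.001594
  eq            4.17   0.008003      2.354
  solve Keq expr → x = 7.9692e-04; check Q = 2.0400e-05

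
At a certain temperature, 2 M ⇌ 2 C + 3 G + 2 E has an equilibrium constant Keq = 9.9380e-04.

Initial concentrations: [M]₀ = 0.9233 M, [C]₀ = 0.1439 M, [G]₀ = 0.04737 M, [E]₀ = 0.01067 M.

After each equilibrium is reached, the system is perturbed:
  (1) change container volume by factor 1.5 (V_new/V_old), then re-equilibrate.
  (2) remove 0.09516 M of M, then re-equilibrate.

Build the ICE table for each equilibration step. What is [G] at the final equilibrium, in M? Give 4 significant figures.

Q₀ = 2.9395e-10 vs Keq = 9.9380e-04 ⇒ Q<K, forward
Step 1:
                   M          C          G          E
  init        0.9233     0.1439    0.04737    0.01067
  Δ          -0.2292     0.2292     0.3437     0.2292
  eq          0.6941     0.3731     0.3911     0.2398
  solve Keq expr → x = 0.1146; check Q = 9.9380e-04
Then change container volume by factor 1.5 (V_new/V_old).
Step 2:
                   M          C          G          E
  init        0.4628     0.2487     0.2607     0.1599
  Δ         -0.05378    0.05378    0.08067    0.05378
  eq           0.409     0.3025     0.3414     0.2137
  solve Keq expr → x = 0.02689; check Q = 9.9380e-04
Then remove 0.09516 M of M.
Step 3:
                   M          C          G          E
  init        0.3138     0.3025     0.3414     0.2137
  Δ          0.01458   -0.01458   -0.02187   -0.01458
  eq          0.3284     0.2879     0.3195     0.1991
  solve Keq expr → x = -0.007291; check Q = 9.9380e-04

[G]_eq = 0.3195 M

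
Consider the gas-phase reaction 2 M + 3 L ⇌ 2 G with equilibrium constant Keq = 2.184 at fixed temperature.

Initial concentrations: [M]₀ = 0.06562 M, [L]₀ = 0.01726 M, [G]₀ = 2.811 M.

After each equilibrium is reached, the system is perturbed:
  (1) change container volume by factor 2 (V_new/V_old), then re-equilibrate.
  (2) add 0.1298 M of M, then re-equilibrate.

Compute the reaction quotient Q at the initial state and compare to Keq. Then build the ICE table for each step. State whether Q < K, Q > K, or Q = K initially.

Q₀ = 3.5688e+08; Q > K (proceeds reverse)

Q₀ = 3.5688e+08 vs Keq = 2.184 ⇒ Q>K, reverse
Step 1:
                   M          L          G
  init       0.06562    0.01726      2.811
  Δ            0.846      1.269     -0.846
  eq          0.9116      1.286      1.965
  solve Keq expr → x = -0.423; check Q = 2.184
Then change container volume by factor 2 (V_new/V_old).
Step 2:
                   M          L          G
  init        0.4558     0.6431     0.9825
  Δ            0.176      0.264     -0.176
  eq          0.6318     0.9071     0.8065
  solve Keq expr → x = -0.08799; check Q = 2.184
Then add 0.1298 M of M.
Step 3:
                   M          L          G
  init        0.7616     0.9071     0.8065
  Δ         -0.03652   -0.05478    0.03652
  eq           0.725     0.8523     0.8431
  solve Keq expr → x = 0.01826; check Q = 2.184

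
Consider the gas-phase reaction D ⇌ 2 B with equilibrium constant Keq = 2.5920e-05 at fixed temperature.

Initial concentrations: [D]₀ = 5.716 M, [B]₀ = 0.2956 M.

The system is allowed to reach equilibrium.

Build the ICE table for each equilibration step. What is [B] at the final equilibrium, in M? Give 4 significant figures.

[B]_eq = 0.01232 M

Q₀ = 0.01529 vs Keq = 2.5920e-05 ⇒ Q>K, reverse
Step 1:
                    D           B
  I             5.716      0.2956
  C            0.1416     -0.2833
  E             5.858     0.01232
  solve Keq expr → x = -0.1416; check Q = 2.5920e-05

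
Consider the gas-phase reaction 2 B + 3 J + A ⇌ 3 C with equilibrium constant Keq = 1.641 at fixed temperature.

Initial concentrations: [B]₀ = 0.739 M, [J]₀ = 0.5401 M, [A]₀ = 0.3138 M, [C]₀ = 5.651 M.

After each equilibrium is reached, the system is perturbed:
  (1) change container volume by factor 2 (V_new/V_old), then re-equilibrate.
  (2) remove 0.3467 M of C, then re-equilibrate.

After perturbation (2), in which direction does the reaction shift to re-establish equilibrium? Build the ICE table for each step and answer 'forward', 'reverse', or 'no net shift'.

Q₀ = 6684 vs Keq = 1.641 ⇒ Q>K, reverse
Step 1:
                  B         J         A         C
  I           0.739    0.5401    0.3138     5.651
  C            1.15     1.725    0.5751    -1.725
  E           1.889     2.265    0.8889     3.926
  solve Keq expr → x = -0.5751; check Q = 1.641
Then change container volume by factor 2 (V_new/V_old).
Step 2:
                  B         J         A         C
  I          0.9446     1.133    0.4444     1.963
  C          0.2343    0.3514    0.1171   -0.3514
  E           1.179     1.484    0.5616     1.612
  solve Keq expr → x = -0.1171; check Q = 1.641
Then remove 0.3467 M of C.
Step 3:
                  B         J         A         C
  I           1.179     1.484    0.5616     1.265
  C        -0.07865    -0.118  -0.03933     0.118
  E             1.1     1.366    0.5222     1.383
  solve Keq expr → x = 0.03933; check Q = 1.641

Direction: forward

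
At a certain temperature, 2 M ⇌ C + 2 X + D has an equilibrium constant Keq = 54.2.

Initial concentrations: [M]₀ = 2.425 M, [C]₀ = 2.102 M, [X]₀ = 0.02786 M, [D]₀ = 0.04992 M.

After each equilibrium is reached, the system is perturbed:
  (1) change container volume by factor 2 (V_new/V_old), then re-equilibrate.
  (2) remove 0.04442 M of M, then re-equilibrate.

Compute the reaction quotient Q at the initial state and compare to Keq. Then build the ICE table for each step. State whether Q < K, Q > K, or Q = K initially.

Q₀ = 1.3850e-05 vs Keq = 54.2 ⇒ Q<K, forward
Step 1:
                   M          C          X          D
  I            2.425      2.102    0.02786    0.04992
  C           -1.948     0.9742      1.948     0.9742
  E           0.4765      3.076      1.976      1.024
  solve Keq expr → x = 0.9742; check Q = 54.2
Then change container volume by factor 2 (V_new/V_old).
Step 2:
                   M          C          X          D
  I           0.2383      1.538     0.9882     0.5121
  C         -0.09884    0.04942    0.09884    0.04942
  E           0.1394      1.588      1.087     0.5615
  solve Keq expr → x = 0.04942; check Q = 54.2
Then remove 0.04442 M of M.
Step 3:
                   M          C          X          D
  I          0.09499      1.588      1.087     0.5615
  C          0.03672   -0.01836   -0.03672   -0.01836
  E           0.1317      1.569       1.05     0.5431
  solve Keq expr → x = -0.01836; check Q = 54.2

Q₀ = 1.3850e-05; Q < K (proceeds forward)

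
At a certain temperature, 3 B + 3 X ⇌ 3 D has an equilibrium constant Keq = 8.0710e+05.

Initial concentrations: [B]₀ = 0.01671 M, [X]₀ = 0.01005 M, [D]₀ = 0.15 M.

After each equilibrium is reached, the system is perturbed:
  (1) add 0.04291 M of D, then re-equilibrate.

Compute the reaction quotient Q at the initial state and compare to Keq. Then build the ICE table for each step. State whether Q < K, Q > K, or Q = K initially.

Q₀ = 7.1260e+08; Q > K (proceeds reverse)

Q₀ = 7.1260e+08 vs Keq = 8.0710e+05 ⇒ Q>K, reverse
Step 1:
                  B         X         D
  I         0.01671   0.01005      0.15
  C         0.02361   0.02361  -0.02361
  E         0.04032   0.03366    0.1264
  solve Keq expr → x = -0.007871; check Q = 8.0710e+05
Then add 0.04291 M of D.
Step 2:
                  B         X         D
  I         0.04032   0.03366    0.1693
  C        0.005129  0.005129 -0.005129
  E         0.04545   0.03879    0.1642
  solve Keq expr → x = -0.00171; check Q = 8.0710e+05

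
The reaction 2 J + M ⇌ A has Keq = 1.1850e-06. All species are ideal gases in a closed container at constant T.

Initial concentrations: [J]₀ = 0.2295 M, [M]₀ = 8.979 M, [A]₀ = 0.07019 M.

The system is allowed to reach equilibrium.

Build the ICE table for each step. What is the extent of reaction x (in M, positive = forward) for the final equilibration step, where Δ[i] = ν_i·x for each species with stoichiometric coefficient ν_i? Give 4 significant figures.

x = -0.07019 M

Q₀ = 0.1484 vs Keq = 1.1850e-06 ⇒ Q>K, reverse
Step 1:
                  J         M         A
  init       0.2295     8.979   0.07019
  Δ          0.1404   0.07019  -0.07019
  eq         0.3699     9.049 1.4670e-06
  solve Keq expr → x = -0.07019; check Q = 1.1850e-06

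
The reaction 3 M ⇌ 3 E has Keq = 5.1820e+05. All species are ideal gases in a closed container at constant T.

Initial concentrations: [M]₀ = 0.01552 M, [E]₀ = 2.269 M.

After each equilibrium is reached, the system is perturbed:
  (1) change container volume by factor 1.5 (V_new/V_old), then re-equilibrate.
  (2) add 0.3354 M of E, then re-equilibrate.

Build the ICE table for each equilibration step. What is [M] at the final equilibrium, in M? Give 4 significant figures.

[M]_eq = 0.02285 M

Q₀ = 3.1248e+06 vs Keq = 5.1820e+05 ⇒ Q>K, reverse
Step 1:
                  M         E
  I         0.01552     2.269
  C         0.01257  -0.01257
  E         0.02809     2.256
  solve Keq expr → x = -0.004191; check Q = 5.1820e+05
Then change container volume by factor 1.5 (V_new/V_old).
Step 2:
                  M         E
  I         0.01873     1.504
  C               0         0
  E         0.01873     1.504
  solve Keq expr → x = 0; check Q = 5.1820e+05
Then add 0.3354 M of E.
Step 3:
                  M         E
  I         0.01873      1.84
  C        0.004124 -0.004124
  E         0.02285     1.836
  solve Keq expr → x = -0.001375; check Q = 5.1820e+05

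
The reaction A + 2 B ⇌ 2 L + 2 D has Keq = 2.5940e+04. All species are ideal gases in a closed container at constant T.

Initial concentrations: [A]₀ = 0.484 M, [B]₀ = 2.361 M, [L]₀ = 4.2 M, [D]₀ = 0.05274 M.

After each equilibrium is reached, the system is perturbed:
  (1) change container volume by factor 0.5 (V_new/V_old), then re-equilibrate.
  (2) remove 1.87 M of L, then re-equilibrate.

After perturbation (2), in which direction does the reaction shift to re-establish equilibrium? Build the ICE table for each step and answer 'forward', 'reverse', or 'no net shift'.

Direction: forward

Q₀ = 0.01819 vs Keq = 2.5940e+04 ⇒ Q<K, forward
Step 1:
                   A          B          L          D
  Initial      0.484      2.361        4.2    0.05274
  Change     -0.4834    -0.9669     0.9669     0.9669
  Equil   5.5055e-04      1.394      5.167       1.02
  solve Keq expr → x = 0.4834; check Q = 2.5940e+04
Then change container volume by factor 0.5 (V_new/V_old).
Step 2:
                   A          B          L          D
  Initial   0.001101      2.788      10.33      2.039
  Change    0.001092   0.002184  -0.002184  -0.002184
  Equil     0.002193       2.79      10.33      2.037
  solve Keq expr → x = -0.001092; check Q = 2.5940e+04
Then remove 1.87 M of L.
Step 3:
                   A          B          L          D
  Initial   0.002193       2.79      8.462      2.037
  Change  -7.1796e-04  -0.001436   0.001436   0.001436
  Equil     0.001475      2.789      8.463      2.039
  solve Keq expr → x = 7.1796e-04; check Q = 2.5940e+04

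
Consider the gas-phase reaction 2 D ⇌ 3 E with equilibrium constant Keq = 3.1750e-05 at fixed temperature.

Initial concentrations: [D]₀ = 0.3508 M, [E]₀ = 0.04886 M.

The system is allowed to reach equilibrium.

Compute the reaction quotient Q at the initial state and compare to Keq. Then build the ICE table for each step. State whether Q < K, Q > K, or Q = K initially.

Q₀ = 9.4785e-04 vs Keq = 3.1750e-05 ⇒ Q>K, reverse
Step 1:
                  D         E
  Initial    0.3508   0.04886
  Change    0.02165  -0.03247
  Equil      0.3724   0.01639
  solve Keq expr → x = -0.01082; check Q = 3.1750e-05

Q₀ = 9.4785e-04; Q > K (proceeds reverse)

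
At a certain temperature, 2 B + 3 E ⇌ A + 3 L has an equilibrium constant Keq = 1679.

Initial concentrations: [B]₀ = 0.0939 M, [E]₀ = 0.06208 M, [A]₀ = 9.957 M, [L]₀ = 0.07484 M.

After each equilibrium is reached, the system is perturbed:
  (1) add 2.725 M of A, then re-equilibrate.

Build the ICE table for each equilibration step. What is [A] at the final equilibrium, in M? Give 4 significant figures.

Q₀ = 1979 vs Keq = 1679 ⇒ Q>K, reverse
Step 1:
                  B         E         A         L
  Initial    0.0939   0.06208     9.957   0.07484
  Change   0.001069  0.001603 -5.3445e-04 -0.001603
  Equil     0.09497   0.06368     9.956   0.07324
  solve Keq expr → x = -5.3445e-04; check Q = 1679
Then add 2.725 M of A.
Step 2:
                  B         E         A         L
  Initial   0.09497   0.06368     12.68   0.07324
  Change   0.001584  0.002375 -7.9180e-04 -0.002375
  Equil     0.09655   0.06606     12.68   0.07086
  solve Keq expr → x = -7.9180e-04; check Q = 1679

[A]_eq = 12.68 M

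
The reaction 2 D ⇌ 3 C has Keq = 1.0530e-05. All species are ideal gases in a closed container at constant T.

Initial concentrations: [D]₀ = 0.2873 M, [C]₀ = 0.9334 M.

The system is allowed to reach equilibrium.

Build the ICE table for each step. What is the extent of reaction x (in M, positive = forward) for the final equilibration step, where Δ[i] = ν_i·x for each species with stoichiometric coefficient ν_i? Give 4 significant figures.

Q₀ = 9.852 vs Keq = 1.0530e-05 ⇒ Q>K, reverse
Step 1:
                    D           C
  Initial      0.2873      0.9334
  Change       0.6087      -0.913
  Equil         0.896     0.02037
  solve Keq expr → x = -0.3043; check Q = 1.0530e-05

x = -0.3043 M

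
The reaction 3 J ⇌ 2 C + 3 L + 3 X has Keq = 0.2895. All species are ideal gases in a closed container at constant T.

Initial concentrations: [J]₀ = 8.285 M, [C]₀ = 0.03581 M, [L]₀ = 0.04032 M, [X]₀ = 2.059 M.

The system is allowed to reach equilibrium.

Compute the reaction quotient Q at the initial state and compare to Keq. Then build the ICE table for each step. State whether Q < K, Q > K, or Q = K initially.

Q₀ = 1.2902e-09 vs Keq = 0.2895 ⇒ Q<K, forward
Step 1:
                   J          C          L          X
  I            8.285    0.03581    0.04032      2.059
  C           -1.357     0.9048      1.357      1.357
  E            6.928     0.9406      1.397      3.416
  solve Keq expr → x = 0.4524; check Q = 0.2895

Q₀ = 1.2902e-09; Q < K (proceeds forward)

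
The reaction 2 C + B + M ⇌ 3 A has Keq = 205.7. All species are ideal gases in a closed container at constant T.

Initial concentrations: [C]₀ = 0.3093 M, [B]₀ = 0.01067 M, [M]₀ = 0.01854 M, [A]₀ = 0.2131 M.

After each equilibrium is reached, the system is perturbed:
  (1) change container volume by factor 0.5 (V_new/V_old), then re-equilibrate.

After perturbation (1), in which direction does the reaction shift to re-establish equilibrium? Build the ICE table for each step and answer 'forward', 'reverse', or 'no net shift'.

Q₀ = 511.3 vs Keq = 205.7 ⇒ Q>K, reverse
Step 1:
                  C         B         M         A
  init       0.3093   0.01067   0.01854    0.2131
  Δ         0.01006   0.00503   0.00503  -0.01509
  eq         0.3194    0.0157   0.02357     0.198
  solve Keq expr → x = -0.00503; check Q = 205.7
Then change container volume by factor 0.5 (V_new/V_old).
Step 2:
                  C         B         M         A
  init       0.6387    0.0314   0.04714     0.396
  Δ        -0.01571 -0.007853 -0.007853   0.02356
  eq          0.623   0.02355   0.03929    0.4196
  solve Keq expr → x = 0.007853; check Q = 205.7

Direction: forward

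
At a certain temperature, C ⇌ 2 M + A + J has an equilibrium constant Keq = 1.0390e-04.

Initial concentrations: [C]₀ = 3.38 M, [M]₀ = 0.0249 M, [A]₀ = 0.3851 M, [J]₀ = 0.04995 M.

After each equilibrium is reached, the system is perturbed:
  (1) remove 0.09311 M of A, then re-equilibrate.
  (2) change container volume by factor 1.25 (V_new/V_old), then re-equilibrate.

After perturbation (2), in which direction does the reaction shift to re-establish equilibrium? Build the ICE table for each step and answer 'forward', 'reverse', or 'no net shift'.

Q₀ = 3.5285e-06 vs Keq = 1.0390e-04 ⇒ Q<K, forward
Step 1:
                    C           M           A           J
  init           3.38      0.0249      0.3851     0.04995
  Δ           -0.0364      0.0728      0.0364      0.0364
  eq            3.344      0.0977      0.4215     0.08635
  solve Keq expr → x = 0.0364; check Q = 1.0390e-04
Then remove 0.09311 M of A.
Step 2:
                    C           M           A           J
  init          3.344      0.0977      0.3284     0.08635
  Δ         -0.004647    0.009294    0.004647    0.004647
  eq            3.339       0.107       0.333       0.091
  solve Keq expr → x = 0.004647; check Q = 1.0390e-04
Then change container volume by factor 1.25 (V_new/V_old).
Step 3:
                    C           M           A           J
  init          2.671     0.08559      0.2664      0.0728
  Δ           -0.0115     0.02301      0.0115      0.0115
  eq             2.66      0.1086      0.2779      0.0843
  solve Keq expr → x = 0.0115; check Q = 1.0390e-04

Direction: forward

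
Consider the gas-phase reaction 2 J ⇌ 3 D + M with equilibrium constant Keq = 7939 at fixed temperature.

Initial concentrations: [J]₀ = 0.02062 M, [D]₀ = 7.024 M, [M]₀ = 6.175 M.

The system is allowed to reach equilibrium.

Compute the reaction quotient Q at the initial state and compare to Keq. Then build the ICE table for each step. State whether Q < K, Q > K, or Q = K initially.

Q₀ = 5.0328e+06 vs Keq = 7939 ⇒ Q>K, reverse
Step 1:
                   J          D          M
  Initial    0.02062      7.024      6.175
  Change      0.4222    -0.6333    -0.2111
  Equil       0.4428      6.391      5.964
  solve Keq expr → x = -0.2111; check Q = 7939

Q₀ = 5.0328e+06; Q > K (proceeds reverse)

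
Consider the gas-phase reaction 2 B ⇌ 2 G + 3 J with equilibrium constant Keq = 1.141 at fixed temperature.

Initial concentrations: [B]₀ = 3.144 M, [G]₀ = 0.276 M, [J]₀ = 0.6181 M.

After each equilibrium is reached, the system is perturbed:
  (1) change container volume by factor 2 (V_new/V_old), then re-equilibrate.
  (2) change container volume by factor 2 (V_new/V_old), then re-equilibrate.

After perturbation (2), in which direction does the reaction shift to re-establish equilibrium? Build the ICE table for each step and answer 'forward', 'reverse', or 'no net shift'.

Direction: forward

Q₀ = 0.00182 vs Keq = 1.141 ⇒ Q<K, forward
Step 1:
                    B           G           J
  I             3.144       0.276      0.6181
  C             -0.78        0.78        1.17
  E             2.364       1.056       1.788
  solve Keq expr → x = 0.39; check Q = 1.141
Then change container volume by factor 2 (V_new/V_old).
Step 2:
                    B           G           J
  I             1.182       0.528      0.8941
  C           -0.2234      0.2234      0.3351
  E            0.9586      0.7514       1.229
  solve Keq expr → x = 0.1117; check Q = 1.141
Then change container volume by factor 2 (V_new/V_old).
Step 3:
                    B           G           J
  I            0.4793      0.3757      0.6146
  C           -0.1317      0.1317      0.1975
  E            0.3476      0.5074      0.8121
  solve Keq expr → x = 0.06584; check Q = 1.141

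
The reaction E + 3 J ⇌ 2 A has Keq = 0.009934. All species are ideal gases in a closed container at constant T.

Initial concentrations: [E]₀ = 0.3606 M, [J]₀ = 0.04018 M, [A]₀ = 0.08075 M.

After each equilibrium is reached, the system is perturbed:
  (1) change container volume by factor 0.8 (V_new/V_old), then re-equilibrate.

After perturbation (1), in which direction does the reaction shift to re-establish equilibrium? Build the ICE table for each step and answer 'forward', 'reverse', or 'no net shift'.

Direction: forward

Q₀ = 278.8 vs Keq = 0.009934 ⇒ Q>K, reverse
Step 1:
                  E         J         A
  init       0.3606   0.04018   0.08075
  Δ         0.03844    0.1153  -0.07689
  eq          0.399    0.1555  0.003861
  solve Keq expr → x = -0.03844; check Q = 0.009934
Then change container volume by factor 0.8 (V_new/V_old).
Step 2:
                  E         J         A
  init       0.4988    0.1944  0.004827
  Δ       -5.6244e-04 -0.001687  0.001125
  eq         0.4982    0.1927  0.005951
  solve Keq expr → x = 5.6244e-04; check Q = 0.009934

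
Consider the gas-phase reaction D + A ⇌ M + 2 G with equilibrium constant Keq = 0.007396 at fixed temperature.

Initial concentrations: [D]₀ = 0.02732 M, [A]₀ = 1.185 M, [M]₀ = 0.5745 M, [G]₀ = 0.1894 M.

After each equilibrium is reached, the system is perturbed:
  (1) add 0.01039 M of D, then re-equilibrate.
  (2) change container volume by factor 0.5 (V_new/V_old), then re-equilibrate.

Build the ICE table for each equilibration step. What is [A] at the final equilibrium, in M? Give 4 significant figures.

Q₀ = 0.6366 vs Keq = 0.007396 ⇒ Q>K, reverse
Step 1:
                    D           A           M           G
  I           0.02732       1.185      0.5745      0.1894
  C           0.07311     0.07311    -0.07311     -0.1462
  E            0.1004       1.258      0.5014     0.04317
  solve Keq expr → x = -0.07311; check Q = 0.007396
Then add 0.01039 M of D.
Step 2:
                    D           A           M           G
  I            0.1108       1.258      0.5014     0.04317
  C       -9.6043e-04 -9.6043e-04  9.6043e-04    0.001921
  E            0.1099       1.257      0.5023     0.04509
  solve Keq expr → x = 9.6043e-04; check Q = 0.007396
Then change container volume by factor 0.5 (V_new/V_old).
Step 3:
                    D           A           M           G
  I            0.2197       2.514       1.005     0.09019
  C           0.01207     0.01207    -0.01207    -0.02413
  E            0.2318       2.526      0.9926     0.06605
  solve Keq expr → x = -0.01207; check Q = 0.007396

[A]_eq = 2.526 M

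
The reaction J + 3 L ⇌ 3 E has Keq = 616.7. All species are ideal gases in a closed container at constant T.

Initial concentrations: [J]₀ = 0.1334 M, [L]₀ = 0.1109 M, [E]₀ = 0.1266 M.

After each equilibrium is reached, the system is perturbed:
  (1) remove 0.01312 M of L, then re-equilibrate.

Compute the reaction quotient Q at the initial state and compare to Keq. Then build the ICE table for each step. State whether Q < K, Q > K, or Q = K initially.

Q₀ = 11.15; Q < K (proceeds forward)

Q₀ = 11.15 vs Keq = 616.7 ⇒ Q<K, forward
Step 1:
                    J           L           E
  Initial      0.1334      0.1109      0.1266
  Change     -0.02145    -0.06435     0.06435
  Equil        0.1119     0.04655       0.191
  solve Keq expr → x = 0.02145; check Q = 616.7
Then remove 0.01312 M of L.
Step 2:
                    J           L           E
  Initial      0.1119     0.03343       0.191
  Change     0.003399      0.0102     -0.0102
  Equil        0.1153     0.04362      0.1808
  solve Keq expr → x = -0.003399; check Q = 616.7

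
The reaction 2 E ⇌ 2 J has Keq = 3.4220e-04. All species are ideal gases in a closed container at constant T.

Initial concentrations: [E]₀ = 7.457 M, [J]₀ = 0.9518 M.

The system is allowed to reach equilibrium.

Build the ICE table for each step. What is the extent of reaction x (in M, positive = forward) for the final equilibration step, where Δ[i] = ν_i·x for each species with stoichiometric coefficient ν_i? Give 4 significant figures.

Q₀ = 0.01629 vs Keq = 3.4220e-04 ⇒ Q>K, reverse
Step 1:
                   E          J
  I            7.457     0.9518
  C           0.7991    -0.7991
  E            8.256     0.1527
  solve Keq expr → x = -0.3995; check Q = 3.4220e-04

x = -0.3995 M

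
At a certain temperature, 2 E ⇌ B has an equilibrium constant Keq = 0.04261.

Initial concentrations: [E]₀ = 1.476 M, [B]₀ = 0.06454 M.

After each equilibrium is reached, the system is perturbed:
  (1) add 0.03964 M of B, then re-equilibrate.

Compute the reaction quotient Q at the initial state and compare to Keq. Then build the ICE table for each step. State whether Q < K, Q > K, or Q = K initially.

Q₀ = 0.02962; Q < K (proceeds forward)

Q₀ = 0.02962 vs Keq = 0.04261 ⇒ Q<K, forward
Step 1:
                  E         B
  Initial     1.476   0.06454
  Change   -0.04535   0.02267
  Equil       1.431   0.08721
  solve Keq expr → x = 0.02267; check Q = 0.04261
Then add 0.03964 M of B.
Step 2:
                  E         B
  Initial     1.431    0.1269
  Change    0.06346  -0.03173
  Equil       1.494   0.09512
  solve Keq expr → x = -0.03173; check Q = 0.04261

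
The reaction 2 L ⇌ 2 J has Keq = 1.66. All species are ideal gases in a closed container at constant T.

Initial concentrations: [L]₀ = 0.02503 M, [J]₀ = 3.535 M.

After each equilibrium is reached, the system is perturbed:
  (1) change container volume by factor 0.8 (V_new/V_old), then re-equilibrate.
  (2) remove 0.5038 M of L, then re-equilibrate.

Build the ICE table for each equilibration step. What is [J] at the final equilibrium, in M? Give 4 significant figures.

[J]_eq = 2.222 M

Q₀ = 1.9946e+04 vs Keq = 1.66 ⇒ Q>K, reverse
Step 1:
                   L          J
  I          0.02503      3.535
  C            1.531     -1.531
  E            1.556      2.004
  solve Keq expr → x = -0.7653; check Q = 1.66
Then change container volume by factor 0.8 (V_new/V_old).
Step 2:
                   L          J
  I            1.945      2.505
  C                0          0
  E            1.945      2.505
  solve Keq expr → x = 0; check Q = 1.66
Then remove 0.5038 M of L.
Step 3:
                   L          J
  I            1.441      2.505
  C           0.2836    -0.2836
  E            1.724      2.222
  solve Keq expr → x = -0.1418; check Q = 1.66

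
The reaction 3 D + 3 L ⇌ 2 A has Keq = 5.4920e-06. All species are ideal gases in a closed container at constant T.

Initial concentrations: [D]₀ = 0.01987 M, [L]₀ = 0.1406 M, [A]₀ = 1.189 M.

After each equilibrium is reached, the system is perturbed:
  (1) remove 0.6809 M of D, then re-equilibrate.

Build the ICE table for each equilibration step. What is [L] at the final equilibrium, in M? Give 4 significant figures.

[L]_eq = 1.913 M

Q₀ = 6.4836e+07 vs Keq = 5.4920e-06 ⇒ Q>K, reverse
Step 1:
                    D           L           A
  init        0.01987      0.1406       1.189
  Δ             1.762       1.762      -1.174
  eq            1.781       1.902     0.01462
  solve Keq expr → x = -0.5872; check Q = 5.4920e-06
Then remove 0.6809 M of D.
Step 2:
                    D           L           A
  init          1.101       1.902     0.01462
  Δ           0.01103     0.01103    -0.00735
  eq            1.112       1.913    0.007268
  solve Keq expr → x = -0.003675; check Q = 5.4920e-06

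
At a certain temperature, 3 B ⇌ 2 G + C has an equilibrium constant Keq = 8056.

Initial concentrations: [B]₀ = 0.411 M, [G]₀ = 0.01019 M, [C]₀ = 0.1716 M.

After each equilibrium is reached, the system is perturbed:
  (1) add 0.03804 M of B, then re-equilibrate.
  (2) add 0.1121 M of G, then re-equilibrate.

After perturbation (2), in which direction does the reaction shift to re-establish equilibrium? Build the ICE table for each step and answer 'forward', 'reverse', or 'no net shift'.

Q₀ = 2.5665e-04 vs Keq = 8056 ⇒ Q<K, forward
Step 1:
                  B         G         C
  init        0.411   0.01019    0.1716
  Δ         -0.3968    0.2646    0.1323
  eq        0.01417    0.2747    0.3039
  solve Keq expr → x = 0.1323; check Q = 8056
Then add 0.03804 M of B.
Step 2:
                  B         G         C
  init      0.05221    0.2747    0.3039
  Δ          -0.037   0.02467   0.01233
  eq        0.01521    0.2994    0.3162
  solve Keq expr → x = 0.01233; check Q = 8056
Then add 0.1121 M of G.
Step 3:
                  B         G         C
  init      0.01521    0.4115    0.3162
  Δ        0.003498 -0.002332 -0.001166
  eq        0.01871    0.4092     0.315
  solve Keq expr → x = -0.001166; check Q = 8056

Direction: reverse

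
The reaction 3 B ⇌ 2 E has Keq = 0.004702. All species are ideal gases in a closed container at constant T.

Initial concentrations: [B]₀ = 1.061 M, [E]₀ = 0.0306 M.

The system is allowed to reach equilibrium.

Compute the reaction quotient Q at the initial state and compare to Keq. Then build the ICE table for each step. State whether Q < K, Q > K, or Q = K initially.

Q₀ = 7.8397e-04; Q < K (proceeds forward)

Q₀ = 7.8397e-04 vs Keq = 0.004702 ⇒ Q<K, forward
Step 1:
                  B         E
  Initial     1.061    0.0306
  Change    -0.0575   0.03833
  Equil       1.004   0.06893
  solve Keq expr → x = 0.01917; check Q = 0.004702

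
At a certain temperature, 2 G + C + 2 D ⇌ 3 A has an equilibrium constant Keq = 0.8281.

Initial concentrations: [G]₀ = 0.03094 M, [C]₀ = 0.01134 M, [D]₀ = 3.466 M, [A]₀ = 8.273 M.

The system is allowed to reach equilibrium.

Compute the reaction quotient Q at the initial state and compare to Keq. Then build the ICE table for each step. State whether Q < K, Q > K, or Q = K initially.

Q₀ = 4.3419e+06 vs Keq = 0.8281 ⇒ Q>K, reverse
Step 1:
                  G         C         D         A
  Initial   0.03094   0.01134     3.466     8.273
  Change      2.132     1.066     2.132    -3.198
  Equil       2.163     1.077     5.598     5.075
  solve Keq expr → x = -1.066; check Q = 0.8281

Q₀ = 4.3419e+06; Q > K (proceeds reverse)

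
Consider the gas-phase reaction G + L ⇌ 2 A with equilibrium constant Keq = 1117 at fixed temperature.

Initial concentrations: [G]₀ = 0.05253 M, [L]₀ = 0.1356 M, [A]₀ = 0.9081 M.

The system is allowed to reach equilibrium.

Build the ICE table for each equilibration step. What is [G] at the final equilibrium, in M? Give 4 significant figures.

Q₀ = 115.8 vs Keq = 1117 ⇒ Q<K, forward
Step 1:
                  G         L         A
  I         0.05253    0.1356    0.9081
  C        -0.04298  -0.04298   0.08596
  E        0.009551   0.09262    0.9941
  solve Keq expr → x = 0.04298; check Q = 1117

[G]_eq = 0.009551 M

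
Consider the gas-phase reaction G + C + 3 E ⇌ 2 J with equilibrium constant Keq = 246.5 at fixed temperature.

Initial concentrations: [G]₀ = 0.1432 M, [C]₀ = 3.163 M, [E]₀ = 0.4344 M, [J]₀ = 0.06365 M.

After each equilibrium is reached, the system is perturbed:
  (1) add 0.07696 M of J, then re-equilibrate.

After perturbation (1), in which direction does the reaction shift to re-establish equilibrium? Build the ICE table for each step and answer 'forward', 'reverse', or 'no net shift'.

Direction: reverse

Q₀ = 0.1091 vs Keq = 246.5 ⇒ Q<K, forward
Step 1:
                  G         C         E         J
  I          0.1432     3.163    0.4344   0.06365
  C         -0.1012   -0.1012   -0.3037    0.2024
  E         0.04198     3.062    0.1307    0.2661
  solve Keq expr → x = 0.1012; check Q = 246.5
Then add 0.07696 M of J.
Step 2:
                  G         C         E         J
  I         0.04198     3.062    0.1307    0.3431
  C        0.005094  0.005094   0.01528  -0.01019
  E         0.04707     3.067     0.146    0.3329
  solve Keq expr → x = -0.005094; check Q = 246.5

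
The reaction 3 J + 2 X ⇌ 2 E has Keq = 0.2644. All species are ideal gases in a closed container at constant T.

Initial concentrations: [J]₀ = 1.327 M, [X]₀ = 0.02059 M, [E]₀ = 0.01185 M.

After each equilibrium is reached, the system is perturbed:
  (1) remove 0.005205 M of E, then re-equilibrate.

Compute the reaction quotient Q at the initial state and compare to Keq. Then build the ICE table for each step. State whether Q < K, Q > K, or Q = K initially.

Q₀ = 0.1417 vs Keq = 0.2644 ⇒ Q<K, forward
Step 1:
                    J           X           E
  init          1.327     0.02059     0.01185
  Δ         -0.003591   -0.002394    0.002394
  eq            1.323      0.0182     0.01424
  solve Keq expr → x = 0.001197; check Q = 0.2644
Then remove 0.005205 M of E.
Step 2:
                    J           X           E
  init          1.323      0.0182    0.009039
  Δ          -0.00433   -0.002887    0.002887
  eq            1.319     0.01531     0.01193
  solve Keq expr → x = 0.001443; check Q = 0.2644

Q₀ = 0.1417; Q < K (proceeds forward)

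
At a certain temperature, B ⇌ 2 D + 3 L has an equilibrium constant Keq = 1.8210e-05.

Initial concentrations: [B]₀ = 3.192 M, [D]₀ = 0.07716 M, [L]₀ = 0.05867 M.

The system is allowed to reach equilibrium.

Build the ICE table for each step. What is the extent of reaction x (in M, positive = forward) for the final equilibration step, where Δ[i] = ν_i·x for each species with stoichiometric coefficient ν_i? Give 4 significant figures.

Q₀ = 3.7668e-07 vs Keq = 1.8210e-05 ⇒ Q<K, forward
Step 1:
                    B           D           L
  Initial       3.192     0.07716     0.05867
  Change     -0.02922     0.05843     0.08765
  Equil         3.163      0.1356      0.1463
  solve Keq expr → x = 0.02922; check Q = 1.8210e-05

x = 0.02922 M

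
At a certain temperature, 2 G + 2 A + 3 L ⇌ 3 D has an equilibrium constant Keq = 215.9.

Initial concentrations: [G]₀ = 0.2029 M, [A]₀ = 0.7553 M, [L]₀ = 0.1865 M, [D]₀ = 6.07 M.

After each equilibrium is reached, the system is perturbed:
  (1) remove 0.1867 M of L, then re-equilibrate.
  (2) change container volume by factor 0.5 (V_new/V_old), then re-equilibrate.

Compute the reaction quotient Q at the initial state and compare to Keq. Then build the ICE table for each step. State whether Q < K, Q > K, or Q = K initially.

Q₀ = 1.4680e+06; Q > K (proceeds reverse)

Q₀ = 1.4680e+06 vs Keq = 215.9 ⇒ Q>K, reverse
Step 1:
                   G          A          L          D
  init        0.2029     0.7553     0.1865       6.07
  Δ           0.5086     0.5086      0.763     -0.763
  eq          0.7115      1.264     0.9495      5.307
  solve Keq expr → x = -0.2543; check Q = 215.9
Then remove 0.1867 M of L.
Step 2:
                   G          A          L          D
  init        0.7115      1.264     0.7628      5.307
  Δ          0.06159    0.06159    0.09238   -0.09238
  eq          0.7731      1.326     0.8552      5.215
  solve Keq expr → x = -0.03079; check Q = 215.9
Then change container volume by factor 0.5 (V_new/V_old).
Step 3:
                   G          A          L          D
  init         1.546      2.651       1.71      10.43
  Δ          -0.4525    -0.4525    -0.6787     0.6787
  eq           1.094      2.199      1.032      11.11
  solve Keq expr → x = 0.2262; check Q = 215.9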